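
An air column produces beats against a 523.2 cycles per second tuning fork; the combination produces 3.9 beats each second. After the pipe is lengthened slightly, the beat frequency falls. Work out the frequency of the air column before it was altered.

527.1 Hz

|f − 523.2| = 3.9, so the air column was at either 519.3 Hz or 527.1 Hz.
A longer pipe has a lower fundamental; the adjustment lowers the air column's frequency.
The beat rate fell, so the adjustment moved the air column toward 523.2 Hz — it must have started above the reference.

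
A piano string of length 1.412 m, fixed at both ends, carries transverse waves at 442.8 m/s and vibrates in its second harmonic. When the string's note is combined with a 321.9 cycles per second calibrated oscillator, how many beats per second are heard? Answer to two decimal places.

For a string fixed at both ends, f_n = n·v/(2L) = 2·442.8/(2·1.412) = 313.5977 Hz.
f_beat = |313.5977 − 321.9| = 8.30 Hz.

8.30 Hz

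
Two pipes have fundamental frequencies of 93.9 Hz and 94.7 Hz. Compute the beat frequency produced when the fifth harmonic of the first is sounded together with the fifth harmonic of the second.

Fifth harmonic of the first: 5·93.9 = 469.5 Hz.
Fifth harmonic of the second: 5·94.7 = 473.5 Hz.
f_beat = |469.5 − 473.5| = 4.0 Hz.

4.0 Hz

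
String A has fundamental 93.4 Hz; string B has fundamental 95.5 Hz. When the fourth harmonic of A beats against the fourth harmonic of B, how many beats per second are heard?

Fourth harmonic of the first: 4·93.4 = 373.6 Hz.
Fourth harmonic of the second: 4·95.5 = 382.0 Hz.
f_beat = |373.6 − 382.0| = 8.4 Hz.

8.4 Hz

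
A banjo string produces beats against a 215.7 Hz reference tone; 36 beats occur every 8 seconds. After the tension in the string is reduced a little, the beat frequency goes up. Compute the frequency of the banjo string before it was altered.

211.2 Hz

Beat frequency = 36/8 = 4.5 Hz.
|f − 215.7| = 4.5, so the banjo string was at either 211.2 Hz or 220.2 Hz.
Lower tension means lower frequency; the adjustment lowers the banjo string's frequency.
The beat rate rose, so the adjustment moved the banjo string further from 215.7 Hz — it was already below the reference.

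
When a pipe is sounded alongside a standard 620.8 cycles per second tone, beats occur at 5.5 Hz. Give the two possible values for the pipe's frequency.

615.3 Hz or 626.3 Hz

|f − 620.8| = 5.5, so f = 620.8 ± 5.5.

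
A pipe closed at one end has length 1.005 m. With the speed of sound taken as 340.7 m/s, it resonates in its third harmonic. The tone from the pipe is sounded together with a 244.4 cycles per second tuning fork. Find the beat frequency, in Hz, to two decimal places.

Closed pipe (odd harmonics): f_n = n·v/(4L) = 3·340.7/(4·1.005) = 254.2537 Hz.
f_beat = |254.2537 − 244.4| = 9.85 Hz.

9.85 Hz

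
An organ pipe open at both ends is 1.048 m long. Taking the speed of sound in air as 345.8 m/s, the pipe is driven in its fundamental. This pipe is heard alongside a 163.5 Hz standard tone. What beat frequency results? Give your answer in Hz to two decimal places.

Open pipe: f_n = n·v/(2L) = 1·345.8/(2·1.048) = 164.9809 Hz.
f_beat = |164.9809 − 163.5| = 1.48 Hz.

1.48 Hz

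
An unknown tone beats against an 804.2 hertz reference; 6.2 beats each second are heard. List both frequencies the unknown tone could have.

|f − 804.2| = 6.2, so f = 804.2 ± 6.2.

798 Hz or 810.4 Hz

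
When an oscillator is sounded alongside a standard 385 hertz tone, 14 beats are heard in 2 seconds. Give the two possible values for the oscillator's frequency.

Beat frequency = 14/2 = 7 Hz.
|f − 385| = 7, so f = 385 ± 7.

378 Hz or 392 Hz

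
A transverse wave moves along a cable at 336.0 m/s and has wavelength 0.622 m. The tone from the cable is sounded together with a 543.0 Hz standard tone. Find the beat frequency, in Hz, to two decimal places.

2.81 Hz

Source frequency f = v/λ = 336.0/0.622 = 540.1929 Hz.
f_beat = |540.1929 − 543.0| = 2.81 Hz.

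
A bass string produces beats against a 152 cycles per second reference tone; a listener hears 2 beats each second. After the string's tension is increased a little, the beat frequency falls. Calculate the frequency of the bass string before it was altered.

150 Hz

|f − 152| = 2, so the bass string was at either 150 Hz or 154 Hz.
Higher tension means higher frequency; the adjustment raises the bass string's frequency.
The beat rate fell, so the adjustment moved the bass string toward 152 Hz — it must have started below the reference.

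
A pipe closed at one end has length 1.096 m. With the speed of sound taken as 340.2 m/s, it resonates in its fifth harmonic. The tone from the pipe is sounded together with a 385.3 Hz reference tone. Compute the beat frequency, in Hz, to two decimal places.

2.70 Hz

Closed pipe (odd harmonics): f_n = n·v/(4L) = 5·340.2/(4·1.096) = 388.0018 Hz.
f_beat = |388.0018 − 385.3| = 2.70 Hz.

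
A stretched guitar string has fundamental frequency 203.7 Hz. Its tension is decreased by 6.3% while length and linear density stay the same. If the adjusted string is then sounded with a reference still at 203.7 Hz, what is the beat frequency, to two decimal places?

For a string, f ∝ √T, so the new frequency is 203.7·√0.937 = 197.1791 Hz.
f_beat = |197.1791 − 203.7| = 6.52 Hz.

6.52 Hz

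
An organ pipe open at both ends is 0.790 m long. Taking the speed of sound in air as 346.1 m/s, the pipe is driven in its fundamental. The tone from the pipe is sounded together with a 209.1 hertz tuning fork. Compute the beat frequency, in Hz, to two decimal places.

Open pipe: f_n = n·v/(2L) = 1·346.1/(2·0.790) = 219.0506 Hz.
f_beat = |219.0506 − 209.1| = 9.95 Hz.

9.95 Hz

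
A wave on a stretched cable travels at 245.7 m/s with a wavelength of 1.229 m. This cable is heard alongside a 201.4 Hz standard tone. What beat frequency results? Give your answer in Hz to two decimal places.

Source frequency f = v/λ = 245.7/1.229 = 199.9186 Hz.
f_beat = |199.9186 − 201.4| = 1.48 Hz.

1.48 Hz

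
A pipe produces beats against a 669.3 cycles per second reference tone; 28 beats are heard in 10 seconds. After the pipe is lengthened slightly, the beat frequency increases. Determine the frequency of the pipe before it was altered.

Beat frequency = 28/10 = 2.8 Hz.
|f − 669.3| = 2.8, so the pipe was at either 666.5 Hz or 672.1 Hz.
A longer pipe has a lower fundamental; the adjustment lowers the pipe's frequency.
The beat rate rose, so the adjustment moved the pipe further from 669.3 Hz — it was already below the reference.

666.5 Hz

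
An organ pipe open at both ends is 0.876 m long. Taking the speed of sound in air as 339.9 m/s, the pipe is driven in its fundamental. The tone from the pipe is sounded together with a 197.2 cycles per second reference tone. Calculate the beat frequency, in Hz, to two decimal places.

Open pipe: f_n = n·v/(2L) = 1·339.9/(2·0.876) = 194.0068 Hz.
f_beat = |194.0068 − 197.2| = 3.19 Hz.

3.19 Hz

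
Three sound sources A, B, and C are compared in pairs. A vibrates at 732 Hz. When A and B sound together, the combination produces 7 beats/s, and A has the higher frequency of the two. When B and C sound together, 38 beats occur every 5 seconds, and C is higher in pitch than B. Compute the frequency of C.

B is below A, so f_B = 732 − 7 = 725 Hz.
B–C: Beat frequency = 38/5 = 7.6 Hz.
C is above B, so f_C = 725 + 7.6 = 732.6 Hz.

732.6 Hz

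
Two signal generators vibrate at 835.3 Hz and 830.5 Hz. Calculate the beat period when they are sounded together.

f_beat = |835.3 − 830.5| = 4.8 Hz.
Beat period T = 1 / f_beat = 1 / 4.8 s.

0.208 s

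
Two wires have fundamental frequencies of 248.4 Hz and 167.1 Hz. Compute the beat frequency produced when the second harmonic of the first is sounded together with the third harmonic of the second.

4.5 Hz

Second harmonic of the first: 2·248.4 = 496.8 Hz.
Third harmonic of the second: 3·167.1 = 501.3 Hz.
f_beat = |496.8 − 501.3| = 4.5 Hz.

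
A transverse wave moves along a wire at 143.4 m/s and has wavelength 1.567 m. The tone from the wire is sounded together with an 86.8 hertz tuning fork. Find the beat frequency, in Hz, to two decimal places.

Source frequency f = v/λ = 143.4/1.567 = 91.5124 Hz.
f_beat = |91.5124 − 86.8| = 4.71 Hz.

4.71 Hz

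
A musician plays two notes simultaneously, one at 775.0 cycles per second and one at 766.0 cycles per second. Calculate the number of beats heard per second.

f_beat = |f₁ − f₂|.
|775.0 − 766.0| = 9 Hz.

9 Hz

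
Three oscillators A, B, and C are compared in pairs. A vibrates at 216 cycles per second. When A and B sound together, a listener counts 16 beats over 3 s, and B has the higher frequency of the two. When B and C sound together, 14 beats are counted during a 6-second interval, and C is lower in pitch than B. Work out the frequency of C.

219 Hz

A–B: Beat frequency = 16/3 = 5.3333 Hz.
B is above A, so f_B = 216 + 5.3333 = 221.3333 Hz.
B–C: Beat frequency = 14/6 = 2.3333 Hz.
C is below B, so f_C = 221.3333 − 2.3333 = 219 Hz.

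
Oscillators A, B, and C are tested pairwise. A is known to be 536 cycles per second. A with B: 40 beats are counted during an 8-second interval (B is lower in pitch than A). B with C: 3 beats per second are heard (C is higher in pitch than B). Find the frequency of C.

534 Hz

A–B: Beat frequency = 40/8 = 5 Hz.
B is below A, so f_B = 536 − 5 = 531 Hz.
C is above B, so f_C = 531 + 3 = 534 Hz.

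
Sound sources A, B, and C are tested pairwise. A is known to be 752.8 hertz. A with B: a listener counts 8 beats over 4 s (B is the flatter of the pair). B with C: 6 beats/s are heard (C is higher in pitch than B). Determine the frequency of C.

756.8 Hz

A–B: Beat frequency = 8/4 = 2 Hz.
B is below A, so f_B = 752.8 − 2 = 750.8 Hz.
C is above B, so f_C = 750.8 + 6 = 756.8 Hz.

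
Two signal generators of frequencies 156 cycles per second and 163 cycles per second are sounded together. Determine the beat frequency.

The beat frequency equals the magnitude of the frequency difference.
|156 − 163| = 7 Hz.

7 Hz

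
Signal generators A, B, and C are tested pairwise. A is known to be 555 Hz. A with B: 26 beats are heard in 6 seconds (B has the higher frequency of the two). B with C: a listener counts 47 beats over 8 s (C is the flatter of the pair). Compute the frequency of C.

A–B: Beat frequency = 26/6 = 4.3333 Hz.
B is above A, so f_B = 555 + 4.3333 = 559.3333 Hz.
B–C: Beat frequency = 47/8 = 5.875 Hz.
C is below B, so f_C = 559.3333 − 5.875 = 553.4583 Hz.

553.4583 Hz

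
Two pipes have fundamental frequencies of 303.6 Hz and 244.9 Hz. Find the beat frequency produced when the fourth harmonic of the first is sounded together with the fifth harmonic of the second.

10.1 Hz

Fourth harmonic of the first: 4·303.6 = 1214.4 Hz.
Fifth harmonic of the second: 5·244.9 = 1224.5 Hz.
f_beat = |1214.4 − 1224.5| = 10.1 Hz.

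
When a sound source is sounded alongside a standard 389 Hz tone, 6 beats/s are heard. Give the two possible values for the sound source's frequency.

383 Hz or 395 Hz

|f − 389| = 6, so f = 389 ± 6.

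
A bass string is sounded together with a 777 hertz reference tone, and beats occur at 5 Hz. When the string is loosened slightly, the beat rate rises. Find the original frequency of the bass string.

772 Hz

|f − 777| = 5, so the bass string was at either 772 Hz or 782 Hz.
Reducing tension lowers a string's frequency; the adjustment lowers the bass string's frequency.
The beat rate rose, so the adjustment moved the bass string further from 777 Hz — it was already below the reference.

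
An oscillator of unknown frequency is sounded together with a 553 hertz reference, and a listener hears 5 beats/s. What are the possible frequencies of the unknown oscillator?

|f − 553| = 5, so f = 553 ± 5.

548 Hz or 558 Hz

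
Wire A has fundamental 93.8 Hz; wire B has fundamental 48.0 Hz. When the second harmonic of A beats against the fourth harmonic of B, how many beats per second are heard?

Second harmonic of the first: 2·93.8 = 187.6 Hz.
Fourth harmonic of the second: 4·48.0 = 192.0 Hz.
f_beat = |187.6 − 192.0| = 4.4 Hz.

4.4 Hz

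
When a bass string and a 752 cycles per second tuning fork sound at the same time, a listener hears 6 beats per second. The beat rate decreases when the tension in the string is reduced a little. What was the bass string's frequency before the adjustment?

|f − 752| = 6, so the bass string was at either 746 Hz or 758 Hz.
Lower tension means lower frequency; the adjustment lowers the bass string's frequency.
The beat rate fell, so the adjustment moved the bass string toward 752 Hz — it must have started above the reference.

758 Hz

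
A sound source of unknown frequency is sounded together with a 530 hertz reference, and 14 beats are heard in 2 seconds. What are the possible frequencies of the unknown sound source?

Beat frequency = 14/2 = 7 Hz.
|f − 530| = 7, so f = 530 ± 7.

523 Hz or 537 Hz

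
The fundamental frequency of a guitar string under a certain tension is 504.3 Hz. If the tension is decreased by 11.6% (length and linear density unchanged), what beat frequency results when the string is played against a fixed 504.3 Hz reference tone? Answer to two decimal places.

30.15 Hz

For a string, f ∝ √T, so the new frequency is 504.3·√0.884 = 474.1493 Hz.
f_beat = |474.1493 − 504.3| = 30.15 Hz.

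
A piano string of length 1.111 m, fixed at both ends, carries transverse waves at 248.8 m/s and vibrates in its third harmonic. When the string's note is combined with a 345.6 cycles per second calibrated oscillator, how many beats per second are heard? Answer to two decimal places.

For a string fixed at both ends, f_n = n·v/(2L) = 3·248.8/(2·1.111) = 335.9136 Hz.
f_beat = |335.9136 − 345.6| = 9.69 Hz.

9.69 Hz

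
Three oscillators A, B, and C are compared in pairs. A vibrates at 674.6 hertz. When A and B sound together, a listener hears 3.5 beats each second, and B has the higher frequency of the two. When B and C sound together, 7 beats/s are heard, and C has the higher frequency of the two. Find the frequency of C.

B is above A, so f_B = 674.6 + 3.5 = 678.1 Hz.
C is above B, so f_C = 678.1 + 7 = 685.1 Hz.

685.1 Hz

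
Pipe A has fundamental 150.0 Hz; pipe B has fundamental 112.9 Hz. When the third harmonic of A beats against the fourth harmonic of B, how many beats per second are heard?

1.6 Hz

Third harmonic of the first: 3·150.0 = 450.0 Hz.
Fourth harmonic of the second: 4·112.9 = 451.6 Hz.
f_beat = |450.0 − 451.6| = 1.6 Hz.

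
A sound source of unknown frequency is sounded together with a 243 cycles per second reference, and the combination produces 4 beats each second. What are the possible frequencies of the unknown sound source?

|f − 243| = 4, so f = 243 ± 4.

239 Hz or 247 Hz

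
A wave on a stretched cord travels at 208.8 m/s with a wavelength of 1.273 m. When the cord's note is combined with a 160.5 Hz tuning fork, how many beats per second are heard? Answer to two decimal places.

3.52 Hz

Source frequency f = v/λ = 208.8/1.273 = 164.0220 Hz.
f_beat = |164.0220 − 160.5| = 3.52 Hz.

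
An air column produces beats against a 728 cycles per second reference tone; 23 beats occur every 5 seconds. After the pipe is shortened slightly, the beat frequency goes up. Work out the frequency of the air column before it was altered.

Beat frequency = 23/5 = 4.6 Hz.
|f − 728| = 4.6, so the air column was at either 723.4 Hz or 732.6 Hz.
A shorter pipe has a higher fundamental; the adjustment raises the air column's frequency.
The beat rate rose, so the adjustment moved the air column further from 728 Hz — it was already above the reference.

732.6 Hz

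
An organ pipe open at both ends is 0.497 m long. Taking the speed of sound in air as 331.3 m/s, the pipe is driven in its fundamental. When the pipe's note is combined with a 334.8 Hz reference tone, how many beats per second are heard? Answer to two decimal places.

1.50 Hz

Open pipe: f_n = n·v/(2L) = 1·331.3/(2·0.497) = 333.2998 Hz.
f_beat = |333.2998 − 334.8| = 1.50 Hz.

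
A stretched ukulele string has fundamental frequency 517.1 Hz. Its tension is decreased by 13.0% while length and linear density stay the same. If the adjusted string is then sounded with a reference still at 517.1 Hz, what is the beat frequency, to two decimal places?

For a string, f ∝ √T, so the new frequency is 517.1·√0.870 = 482.3188 Hz.
f_beat = |482.3188 − 517.1| = 34.78 Hz.

34.78 Hz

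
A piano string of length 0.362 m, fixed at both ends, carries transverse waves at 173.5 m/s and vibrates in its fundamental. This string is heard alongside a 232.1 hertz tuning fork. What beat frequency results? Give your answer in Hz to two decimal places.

For a string fixed at both ends, f_n = n·v/(2L) = 1·173.5/(2·0.362) = 239.6409 Hz.
f_beat = |239.6409 − 232.1| = 7.54 Hz.

7.54 Hz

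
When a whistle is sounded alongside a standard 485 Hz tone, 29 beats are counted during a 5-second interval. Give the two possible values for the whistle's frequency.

Beat frequency = 29/5 = 5.8 Hz.
|f − 485| = 5.8, so f = 485 ± 5.8.

479.2 Hz or 490.8 Hz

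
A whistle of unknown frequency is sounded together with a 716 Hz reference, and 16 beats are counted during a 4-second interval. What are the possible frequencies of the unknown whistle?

712 Hz or 720 Hz

Beat frequency = 16/4 = 4 Hz.
|f − 716| = 4, so f = 716 ± 4.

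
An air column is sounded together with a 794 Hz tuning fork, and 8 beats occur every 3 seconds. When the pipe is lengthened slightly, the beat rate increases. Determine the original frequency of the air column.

791.3333 Hz

Beat frequency = 8/3 = 2.6667 Hz.
|f − 794| = 2.6667, so the air column was at either 791.3333 Hz or 796.6667 Hz.
A longer pipe has a lower fundamental; the adjustment lowers the air column's frequency.
The beat rate rose, so the adjustment moved the air column further from 794 Hz — it was already below the reference.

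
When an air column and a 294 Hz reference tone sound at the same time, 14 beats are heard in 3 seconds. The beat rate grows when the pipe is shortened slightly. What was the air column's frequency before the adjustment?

298.6667 Hz

Beat frequency = 14/3 = 4.6667 Hz.
|f − 294| = 4.6667, so the air column was at either 289.3333 Hz or 298.6667 Hz.
A shorter pipe has a higher fundamental; the adjustment raises the air column's frequency.
The beat rate rose, so the adjustment moved the air column further from 294 Hz — it was already above the reference.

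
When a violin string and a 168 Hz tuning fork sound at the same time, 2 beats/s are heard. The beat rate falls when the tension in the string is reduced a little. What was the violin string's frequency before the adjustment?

170 Hz

|f − 168| = 2, so the violin string was at either 166 Hz or 170 Hz.
Lower tension means lower frequency; the adjustment lowers the violin string's frequency.
The beat rate fell, so the adjustment moved the violin string toward 168 Hz — it must have started above the reference.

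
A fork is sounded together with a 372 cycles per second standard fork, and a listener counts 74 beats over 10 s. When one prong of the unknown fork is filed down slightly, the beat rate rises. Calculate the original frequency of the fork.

379.4 Hz

Beat frequency = 74/10 = 7.4 Hz.
|f − 372| = 7.4, so the fork was at either 364.6 Hz or 379.4 Hz.
Filing a prong removes mass and raises the fork's frequency; the adjustment raises the fork's frequency.
The beat rate rose, so the adjustment moved the fork further from 372 Hz — it was already above the reference.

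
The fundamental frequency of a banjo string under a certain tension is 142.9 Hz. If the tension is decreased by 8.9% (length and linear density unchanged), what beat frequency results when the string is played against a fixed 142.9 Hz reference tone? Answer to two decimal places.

For a string, f ∝ √T, so the new frequency is 142.9·√0.911 = 136.3928 Hz.
f_beat = |136.3928 − 142.9| = 6.51 Hz.

6.51 Hz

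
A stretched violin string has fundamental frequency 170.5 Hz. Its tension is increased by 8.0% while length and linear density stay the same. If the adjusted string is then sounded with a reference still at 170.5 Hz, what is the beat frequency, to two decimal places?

For a string, f ∝ √T, so the new frequency is 170.5·√1.080 = 177.1888 Hz.
f_beat = |177.1888 − 170.5| = 6.69 Hz.

6.69 Hz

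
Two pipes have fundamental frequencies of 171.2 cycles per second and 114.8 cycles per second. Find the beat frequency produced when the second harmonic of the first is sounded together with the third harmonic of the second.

Second harmonic of the first: 2·171.2 = 342.4 Hz.
Third harmonic of the second: 3·114.8 = 344.4 Hz.
f_beat = |342.4 − 344.4| = 2.0 Hz.

2.0 Hz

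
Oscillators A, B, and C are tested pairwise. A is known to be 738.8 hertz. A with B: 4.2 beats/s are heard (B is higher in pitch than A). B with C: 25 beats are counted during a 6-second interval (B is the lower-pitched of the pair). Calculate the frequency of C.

747.1667 Hz

B is above A, so f_B = 738.8 + 4.2 = 743 Hz.
B–C: Beat frequency = 25/6 = 4.1667 Hz.
C is above B, so f_C = 743 + 4.1667 = 747.1667 Hz.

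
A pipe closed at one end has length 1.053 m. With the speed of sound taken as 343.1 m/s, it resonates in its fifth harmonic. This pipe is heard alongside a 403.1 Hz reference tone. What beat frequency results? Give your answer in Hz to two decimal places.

Closed pipe (odd harmonics): f_n = n·v/(4L) = 5·343.1/(4·1.053) = 407.2887 Hz.
f_beat = |407.2887 − 403.1| = 4.19 Hz.

4.19 Hz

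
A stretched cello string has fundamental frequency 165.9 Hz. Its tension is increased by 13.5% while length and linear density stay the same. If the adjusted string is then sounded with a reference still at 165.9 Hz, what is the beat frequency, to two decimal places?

For a string, f ∝ √T, so the new frequency is 165.9·√1.135 = 176.7439 Hz.
f_beat = |176.7439 − 165.9| = 10.84 Hz.

10.84 Hz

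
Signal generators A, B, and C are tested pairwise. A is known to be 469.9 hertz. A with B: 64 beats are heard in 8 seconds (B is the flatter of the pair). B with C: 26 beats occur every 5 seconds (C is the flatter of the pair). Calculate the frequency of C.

A–B: Beat frequency = 64/8 = 8 Hz.
B is below A, so f_B = 469.9 − 8 = 461.9 Hz.
B–C: Beat frequency = 26/5 = 5.2 Hz.
C is below B, so f_C = 461.9 − 5.2 = 456.7 Hz.

456.7 Hz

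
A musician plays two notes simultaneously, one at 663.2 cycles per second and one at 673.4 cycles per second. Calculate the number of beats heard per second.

The beat frequency equals the magnitude of the frequency difference.
|663.2 − 673.4| = 10.2 Hz.

10.2 Hz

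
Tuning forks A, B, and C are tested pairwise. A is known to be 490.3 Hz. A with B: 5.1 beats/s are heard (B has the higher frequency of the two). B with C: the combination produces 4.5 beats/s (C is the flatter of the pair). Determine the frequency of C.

490.9 Hz

B is above A, so f_B = 490.3 + 5.1 = 495.4 Hz.
C is below B, so f_C = 495.4 − 4.5 = 490.9 Hz.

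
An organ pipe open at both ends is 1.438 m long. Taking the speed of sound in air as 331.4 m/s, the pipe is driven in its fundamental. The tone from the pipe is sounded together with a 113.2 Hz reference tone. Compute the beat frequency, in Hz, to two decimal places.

Open pipe: f_n = n·v/(2L) = 1·331.4/(2·1.438) = 115.2295 Hz.
f_beat = |115.2295 − 113.2| = 2.03 Hz.

2.03 Hz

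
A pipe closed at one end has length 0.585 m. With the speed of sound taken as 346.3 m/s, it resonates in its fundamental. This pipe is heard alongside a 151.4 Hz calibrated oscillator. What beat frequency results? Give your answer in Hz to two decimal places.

Closed pipe (odd harmonics): f_n = n·v/(4L) = 1·346.3/(4·0.585) = 147.9915 Hz.
f_beat = |147.9915 − 151.4| = 3.41 Hz.

3.41 Hz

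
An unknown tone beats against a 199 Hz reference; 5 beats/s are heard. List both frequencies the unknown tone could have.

194 Hz or 204 Hz

|f − 199| = 5, so f = 199 ± 5.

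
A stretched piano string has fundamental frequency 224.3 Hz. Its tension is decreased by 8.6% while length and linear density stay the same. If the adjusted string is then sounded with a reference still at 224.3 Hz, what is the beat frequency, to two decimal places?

9.86 Hz

For a string, f ∝ √T, so the new frequency is 224.3·√0.914 = 214.4383 Hz.
f_beat = |214.4383 − 224.3| = 9.86 Hz.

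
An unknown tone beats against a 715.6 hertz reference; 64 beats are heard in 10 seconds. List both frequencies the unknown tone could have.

Beat frequency = 64/10 = 6.4 Hz.
|f − 715.6| = 6.4, so f = 715.6 ± 6.4.

709.2 Hz or 722 Hz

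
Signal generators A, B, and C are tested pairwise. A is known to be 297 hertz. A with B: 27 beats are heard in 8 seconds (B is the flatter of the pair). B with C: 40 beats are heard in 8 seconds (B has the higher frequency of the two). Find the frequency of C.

A–B: Beat frequency = 27/8 = 3.375 Hz.
B is below A, so f_B = 297 − 3.375 = 293.625 Hz.
B–C: Beat frequency = 40/8 = 5 Hz.
C is below B, so f_C = 293.625 − 5 = 288.625 Hz.

288.625 Hz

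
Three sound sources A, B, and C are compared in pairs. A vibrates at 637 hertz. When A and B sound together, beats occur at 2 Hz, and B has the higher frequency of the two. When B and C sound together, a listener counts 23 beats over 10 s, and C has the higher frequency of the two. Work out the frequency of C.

641.3 Hz

B is above A, so f_B = 637 + 2 = 639 Hz.
B–C: Beat frequency = 23/10 = 2.3 Hz.
C is above B, so f_C = 639 + 2.3 = 641.3 Hz.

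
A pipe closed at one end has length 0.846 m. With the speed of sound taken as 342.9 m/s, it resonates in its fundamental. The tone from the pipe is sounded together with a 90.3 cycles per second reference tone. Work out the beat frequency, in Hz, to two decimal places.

11.03 Hz

Closed pipe (odd harmonics): f_n = n·v/(4L) = 1·342.9/(4·0.846) = 101.3298 Hz.
f_beat = |101.3298 − 90.3| = 11.03 Hz.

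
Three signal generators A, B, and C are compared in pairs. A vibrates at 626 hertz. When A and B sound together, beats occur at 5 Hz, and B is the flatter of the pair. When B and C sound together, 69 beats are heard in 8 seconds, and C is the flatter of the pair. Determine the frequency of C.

B is below A, so f_B = 626 − 5 = 621 Hz.
B–C: Beat frequency = 69/8 = 8.625 Hz.
C is below B, so f_C = 621 − 8.625 = 612.375 Hz.

612.375 Hz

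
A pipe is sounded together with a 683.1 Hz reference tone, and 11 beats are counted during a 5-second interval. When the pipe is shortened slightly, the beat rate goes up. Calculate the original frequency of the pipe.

685.3 Hz

Beat frequency = 11/5 = 2.2 Hz.
|f − 683.1| = 2.2, so the pipe was at either 680.9 Hz or 685.3 Hz.
A shorter pipe has a higher fundamental; the adjustment raises the pipe's frequency.
The beat rate rose, so the adjustment moved the pipe further from 683.1 Hz — it was already above the reference.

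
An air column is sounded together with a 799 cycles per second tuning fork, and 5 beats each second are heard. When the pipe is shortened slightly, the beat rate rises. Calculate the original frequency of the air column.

|f − 799| = 5, so the air column was at either 794 Hz or 804 Hz.
A shorter pipe has a higher fundamental; the adjustment raises the air column's frequency.
The beat rate rose, so the adjustment moved the air column further from 799 Hz — it was already above the reference.

804 Hz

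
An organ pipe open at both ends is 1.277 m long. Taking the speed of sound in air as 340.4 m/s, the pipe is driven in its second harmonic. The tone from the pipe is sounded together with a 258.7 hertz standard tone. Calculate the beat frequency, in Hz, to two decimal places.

7.86 Hz

Open pipe: f_n = n·v/(2L) = 2·340.4/(2·1.277) = 266.5623 Hz.
f_beat = |266.5623 − 258.7| = 7.86 Hz.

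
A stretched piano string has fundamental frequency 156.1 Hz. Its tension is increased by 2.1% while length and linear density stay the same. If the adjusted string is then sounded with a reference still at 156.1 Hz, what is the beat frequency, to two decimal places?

1.63 Hz

For a string, f ∝ √T, so the new frequency is 156.1·√1.021 = 157.7305 Hz.
f_beat = |157.7305 − 156.1| = 1.63 Hz.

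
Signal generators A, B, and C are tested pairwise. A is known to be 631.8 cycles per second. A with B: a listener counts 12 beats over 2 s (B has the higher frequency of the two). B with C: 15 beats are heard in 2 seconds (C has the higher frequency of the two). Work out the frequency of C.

645.3 Hz

A–B: Beat frequency = 12/2 = 6 Hz.
B is above A, so f_B = 631.8 + 6 = 637.8 Hz.
B–C: Beat frequency = 15/2 = 7.5 Hz.
C is above B, so f_C = 637.8 + 7.5 = 645.3 Hz.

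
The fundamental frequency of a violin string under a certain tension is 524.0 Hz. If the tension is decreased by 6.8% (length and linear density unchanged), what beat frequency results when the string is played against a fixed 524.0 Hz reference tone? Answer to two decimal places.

For a string, f ∝ √T, so the new frequency is 524.0·√0.932 = 505.8704 Hz.
f_beat = |505.8704 − 524.0| = 18.13 Hz.

18.13 Hz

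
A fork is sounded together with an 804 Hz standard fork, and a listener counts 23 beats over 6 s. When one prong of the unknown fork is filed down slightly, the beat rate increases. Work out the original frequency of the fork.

807.8333 Hz

Beat frequency = 23/6 = 3.8333 Hz.
|f − 804| = 3.8333, so the fork was at either 800.1667 Hz or 807.8333 Hz.
Filing a prong removes mass and raises the fork's frequency; the adjustment raises the fork's frequency.
The beat rate rose, so the adjustment moved the fork further from 804 Hz — it was already above the reference.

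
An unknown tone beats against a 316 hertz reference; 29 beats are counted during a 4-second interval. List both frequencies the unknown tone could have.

Beat frequency = 29/4 = 7.25 Hz.
|f − 316| = 7.25, so f = 316 ± 7.25.

308.75 Hz or 323.25 Hz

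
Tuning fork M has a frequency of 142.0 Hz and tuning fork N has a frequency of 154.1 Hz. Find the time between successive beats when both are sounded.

f_beat = |142.0 − 154.1| = 12.1 Hz.
Beat period T = 1 / f_beat = 1 / 12.1 s.

0.083 s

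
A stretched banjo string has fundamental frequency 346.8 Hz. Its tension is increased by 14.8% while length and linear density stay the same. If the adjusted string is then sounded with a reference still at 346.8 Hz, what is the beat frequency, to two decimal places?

For a string, f ∝ √T, so the new frequency is 346.8·√1.148 = 371.5780 Hz.
f_beat = |371.5780 − 346.8| = 24.78 Hz.

24.78 Hz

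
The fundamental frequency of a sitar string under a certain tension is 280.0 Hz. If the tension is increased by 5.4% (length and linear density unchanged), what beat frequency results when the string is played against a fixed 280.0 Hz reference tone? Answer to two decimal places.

7.46 Hz

For a string, f ∝ √T, so the new frequency is 280.0·√1.054 = 287.4606 Hz.
f_beat = |287.4606 − 280.0| = 7.46 Hz.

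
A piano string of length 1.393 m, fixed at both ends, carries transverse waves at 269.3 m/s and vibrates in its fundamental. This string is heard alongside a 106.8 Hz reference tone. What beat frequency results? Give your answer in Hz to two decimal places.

For a string fixed at both ends, f_n = n·v/(2L) = 1·269.3/(2·1.393) = 96.6619 Hz.
f_beat = |96.6619 − 106.8| = 10.14 Hz.

10.14 Hz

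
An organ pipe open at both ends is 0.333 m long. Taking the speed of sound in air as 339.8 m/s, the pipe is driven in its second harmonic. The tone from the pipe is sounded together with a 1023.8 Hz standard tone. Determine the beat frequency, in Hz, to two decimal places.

3.38 Hz

Open pipe: f_n = n·v/(2L) = 2·339.8/(2·0.333) = 1020.4204 Hz.
f_beat = |1020.4204 − 1023.8| = 3.38 Hz.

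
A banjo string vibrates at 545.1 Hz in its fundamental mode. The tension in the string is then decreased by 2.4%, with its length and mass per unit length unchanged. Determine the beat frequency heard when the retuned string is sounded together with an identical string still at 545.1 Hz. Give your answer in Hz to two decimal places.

For a string, f ∝ √T, so the new frequency is 545.1·√0.976 = 538.5191 Hz.
f_beat = |538.5191 − 545.1| = 6.58 Hz.

6.58 Hz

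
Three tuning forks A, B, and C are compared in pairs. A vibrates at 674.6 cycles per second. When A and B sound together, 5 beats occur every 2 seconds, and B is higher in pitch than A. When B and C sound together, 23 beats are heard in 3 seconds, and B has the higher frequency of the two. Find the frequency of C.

669.4333 Hz

A–B: Beat frequency = 5/2 = 2.5 Hz.
B is above A, so f_B = 674.6 + 2.5 = 677.1 Hz.
B–C: Beat frequency = 23/3 = 7.6667 Hz.
C is below B, so f_C = 677.1 − 7.6667 = 669.4333 Hz.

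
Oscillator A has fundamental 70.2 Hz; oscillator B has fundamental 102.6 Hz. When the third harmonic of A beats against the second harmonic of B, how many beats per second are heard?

5.4 Hz

Third harmonic of the first: 3·70.2 = 210.6 Hz.
Second harmonic of the second: 2·102.6 = 205.2 Hz.
f_beat = |210.6 − 205.2| = 5.4 Hz.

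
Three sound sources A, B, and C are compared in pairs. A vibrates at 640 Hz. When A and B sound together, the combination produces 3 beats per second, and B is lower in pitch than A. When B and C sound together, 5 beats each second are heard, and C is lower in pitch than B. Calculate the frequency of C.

B is below A, so f_B = 640 − 3 = 637 Hz.
C is below B, so f_C = 637 − 5 = 632 Hz.

632 Hz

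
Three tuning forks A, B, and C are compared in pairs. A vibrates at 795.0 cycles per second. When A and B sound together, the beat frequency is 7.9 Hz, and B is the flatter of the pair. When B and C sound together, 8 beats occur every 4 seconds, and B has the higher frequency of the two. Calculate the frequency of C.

785.1 Hz

B is below A, so f_B = 795.0 − 7.9 = 787.1 Hz.
B–C: Beat frequency = 8/4 = 2 Hz.
C is below B, so f_C = 787.1 − 2 = 785.1 Hz.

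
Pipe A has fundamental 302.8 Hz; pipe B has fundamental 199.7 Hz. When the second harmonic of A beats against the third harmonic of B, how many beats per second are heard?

6.5 Hz

Second harmonic of the first: 2·302.8 = 605.6 Hz.
Third harmonic of the second: 3·199.7 = 599.1 Hz.
f_beat = |605.6 − 599.1| = 6.5 Hz.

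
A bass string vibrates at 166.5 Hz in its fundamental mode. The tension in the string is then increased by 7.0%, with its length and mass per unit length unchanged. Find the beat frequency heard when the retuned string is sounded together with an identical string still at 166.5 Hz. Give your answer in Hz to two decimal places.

For a string, f ∝ √T, so the new frequency is 166.5·√1.070 = 172.2289 Hz.
f_beat = |172.2289 − 166.5| = 5.73 Hz.

5.73 Hz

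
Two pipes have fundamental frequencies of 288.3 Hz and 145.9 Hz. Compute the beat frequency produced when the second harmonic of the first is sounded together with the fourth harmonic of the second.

7.0 Hz

Second harmonic of the first: 2·288.3 = 576.6 Hz.
Fourth harmonic of the second: 4·145.9 = 583.6 Hz.
f_beat = |576.6 − 583.6| = 7.0 Hz.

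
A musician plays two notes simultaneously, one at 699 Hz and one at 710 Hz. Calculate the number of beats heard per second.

11 Hz

Beats arise from superposition of two nearby frequencies; the beat rate is |f₁ − f₂|.
|699 − 710| = 11 Hz.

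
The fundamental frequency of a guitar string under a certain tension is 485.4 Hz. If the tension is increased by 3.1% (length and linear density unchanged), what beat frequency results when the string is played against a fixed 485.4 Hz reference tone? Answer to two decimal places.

7.47 Hz

For a string, f ∝ √T, so the new frequency is 485.4·√1.031 = 492.8663 Hz.
f_beat = |492.8663 − 485.4| = 7.47 Hz.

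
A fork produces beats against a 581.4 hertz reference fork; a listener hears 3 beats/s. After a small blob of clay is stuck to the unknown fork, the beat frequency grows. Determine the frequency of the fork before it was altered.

|f − 581.4| = 3, so the fork was at either 578.4 Hz or 584.4 Hz.
Adding mass to a fork lowers its frequency; the adjustment lowers the fork's frequency.
The beat rate rose, so the adjustment moved the fork further from 581.4 Hz — it was already below the reference.

578.4 Hz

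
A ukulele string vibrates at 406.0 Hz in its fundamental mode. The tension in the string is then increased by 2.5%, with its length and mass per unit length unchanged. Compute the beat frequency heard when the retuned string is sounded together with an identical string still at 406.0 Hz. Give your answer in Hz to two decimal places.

5.04 Hz

For a string, f ∝ √T, so the new frequency is 406.0·√1.025 = 411.0437 Hz.
f_beat = |411.0437 − 406.0| = 5.04 Hz.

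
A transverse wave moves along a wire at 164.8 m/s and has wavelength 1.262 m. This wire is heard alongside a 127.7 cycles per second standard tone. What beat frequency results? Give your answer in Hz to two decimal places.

Source frequency f = v/λ = 164.8/1.262 = 130.5864 Hz.
f_beat = |130.5864 − 127.7| = 2.89 Hz.

2.89 Hz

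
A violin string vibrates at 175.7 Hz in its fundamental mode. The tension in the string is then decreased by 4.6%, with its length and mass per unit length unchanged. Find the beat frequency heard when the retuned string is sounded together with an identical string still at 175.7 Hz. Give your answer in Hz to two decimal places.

4.09 Hz

For a string, f ∝ √T, so the new frequency is 175.7·√0.954 = 171.6113 Hz.
f_beat = |171.6113 − 175.7| = 4.09 Hz.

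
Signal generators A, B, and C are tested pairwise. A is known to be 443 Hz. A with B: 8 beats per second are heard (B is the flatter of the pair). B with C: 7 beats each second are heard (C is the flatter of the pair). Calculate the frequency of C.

B is below A, so f_B = 443 − 8 = 435 Hz.
C is below B, so f_C = 435 − 7 = 428 Hz.

428 Hz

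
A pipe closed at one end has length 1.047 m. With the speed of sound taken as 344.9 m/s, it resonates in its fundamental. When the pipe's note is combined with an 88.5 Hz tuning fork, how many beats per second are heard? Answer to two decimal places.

6.15 Hz

Closed pipe (odd harmonics): f_n = n·v/(4L) = 1·344.9/(4·1.047) = 82.3543 Hz.
f_beat = |82.3543 − 88.5| = 6.15 Hz.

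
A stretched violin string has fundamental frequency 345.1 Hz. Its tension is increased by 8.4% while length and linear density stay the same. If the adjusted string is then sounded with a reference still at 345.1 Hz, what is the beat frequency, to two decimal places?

For a string, f ∝ √T, so the new frequency is 345.1·√1.084 = 359.3020 Hz.
f_beat = |359.3020 − 345.1| = 14.20 Hz.

14.20 Hz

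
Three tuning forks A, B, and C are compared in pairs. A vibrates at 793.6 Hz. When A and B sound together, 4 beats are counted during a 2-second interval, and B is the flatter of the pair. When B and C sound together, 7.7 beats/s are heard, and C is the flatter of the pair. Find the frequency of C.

A–B: Beat frequency = 4/2 = 2 Hz.
B is below A, so f_B = 793.6 − 2 = 791.6 Hz.
C is below B, so f_C = 791.6 − 7.7 = 783.9 Hz.

783.9 Hz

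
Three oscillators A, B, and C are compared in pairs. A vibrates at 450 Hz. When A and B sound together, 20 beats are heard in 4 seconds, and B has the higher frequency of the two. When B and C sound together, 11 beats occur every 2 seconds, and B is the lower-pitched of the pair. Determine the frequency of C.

A–B: Beat frequency = 20/4 = 5 Hz.
B is above A, so f_B = 450 + 5 = 455 Hz.
B–C: Beat frequency = 11/2 = 5.5 Hz.
C is above B, so f_C = 455 + 5.5 = 460.5 Hz.

460.5 Hz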